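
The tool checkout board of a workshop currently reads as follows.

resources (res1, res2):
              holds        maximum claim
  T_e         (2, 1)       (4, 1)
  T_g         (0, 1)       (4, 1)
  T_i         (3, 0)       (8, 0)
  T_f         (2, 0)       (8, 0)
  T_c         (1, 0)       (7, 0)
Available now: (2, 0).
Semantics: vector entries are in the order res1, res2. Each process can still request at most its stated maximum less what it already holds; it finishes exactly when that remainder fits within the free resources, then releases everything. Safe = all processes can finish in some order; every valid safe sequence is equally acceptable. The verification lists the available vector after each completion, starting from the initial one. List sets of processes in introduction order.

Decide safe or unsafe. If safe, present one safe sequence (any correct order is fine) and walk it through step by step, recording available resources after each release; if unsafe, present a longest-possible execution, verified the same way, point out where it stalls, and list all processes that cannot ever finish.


UNSAFE.
Key observation: res1 is the bottleneck — with T_e, T_g done the pool holds (4, 2), short of every remaining need.
Going as far as possible: T_e, T_g; after that, nothing fits. Verifying each step:
  pool = (2, 0)
  run T_e (needs (2, 0), free (2, 0)); after release of (2, 1) the pool is (4, 1)
  run T_g (needs (4, 0), free (4, 1)); after release of (0, 1) the pool is (4, 2)
  blocked: T_i wants (5, 0), pool (4, 2) — not enough res1
  blocked: T_f wants (6, 0), pool (4, 2) — not enough res1
  blocked: T_c wants (6, 0), pool (4, 2) — not enough res1
Never able to finish: T_i, T_f and T_c.


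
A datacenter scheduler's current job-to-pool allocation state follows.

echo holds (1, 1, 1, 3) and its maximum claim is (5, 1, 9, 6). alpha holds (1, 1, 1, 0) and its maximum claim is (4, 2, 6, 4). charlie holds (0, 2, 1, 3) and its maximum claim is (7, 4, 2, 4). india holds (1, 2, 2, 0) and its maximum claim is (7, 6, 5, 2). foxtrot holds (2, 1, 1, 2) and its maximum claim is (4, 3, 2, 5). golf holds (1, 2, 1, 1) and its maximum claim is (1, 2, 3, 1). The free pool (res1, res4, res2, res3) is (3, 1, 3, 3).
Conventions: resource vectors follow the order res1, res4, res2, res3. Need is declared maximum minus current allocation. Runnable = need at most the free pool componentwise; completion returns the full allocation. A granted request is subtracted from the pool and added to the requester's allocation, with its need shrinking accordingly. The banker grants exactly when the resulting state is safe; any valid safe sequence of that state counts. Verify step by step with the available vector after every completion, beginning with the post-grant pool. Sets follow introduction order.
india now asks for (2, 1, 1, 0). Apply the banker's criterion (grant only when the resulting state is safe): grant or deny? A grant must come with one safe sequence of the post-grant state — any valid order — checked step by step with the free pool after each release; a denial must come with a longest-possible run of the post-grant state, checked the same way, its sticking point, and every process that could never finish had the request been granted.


GRANT: granting preserves safety; a valid post-grant sequence is golf, foxtrot, india, charlie, alpha, echo.
Key observation: after the grant the pool drops to (1, 0, 2, 3), which still lets golf finish first and unwind the rest.
Step-by-step check of the post-grant state:
  pool = (1, 0, 2, 3)
  golf needs (0, 0, 2, 0) <= (1, 0, 2, 3) -> finishes; pool += (1, 2, 1, 1) = (2, 2, 3, 4)
  foxtrot needs (2, 2, 1, 3) <= (2, 2, 3, 4) -> finishes; pool += (2, 1, 1, 2) = (4, 3, 4, 6)
  india needs (4, 3, 2, 2) <= (4, 3, 4, 6) -> finishes; pool += (3, 3, 3, 0) = (7, 6, 7, 6)
  charlie needs (7, 2, 1, 1) <= (7, 6, 7, 6) -> finishes; pool += (0, 2, 1, 3) = (7, 8, 8, 9)
  alpha needs (3, 1, 5, 4) <= (7, 8, 8, 9) -> finishes; pool += (1, 1, 1, 0) = (8, 9, 9, 9)
  echo needs (4, 0, 8, 3) <= (8, 9, 9, 9) -> finishes; pool += (1, 1, 1, 3) = (9, 10, 10, 12)


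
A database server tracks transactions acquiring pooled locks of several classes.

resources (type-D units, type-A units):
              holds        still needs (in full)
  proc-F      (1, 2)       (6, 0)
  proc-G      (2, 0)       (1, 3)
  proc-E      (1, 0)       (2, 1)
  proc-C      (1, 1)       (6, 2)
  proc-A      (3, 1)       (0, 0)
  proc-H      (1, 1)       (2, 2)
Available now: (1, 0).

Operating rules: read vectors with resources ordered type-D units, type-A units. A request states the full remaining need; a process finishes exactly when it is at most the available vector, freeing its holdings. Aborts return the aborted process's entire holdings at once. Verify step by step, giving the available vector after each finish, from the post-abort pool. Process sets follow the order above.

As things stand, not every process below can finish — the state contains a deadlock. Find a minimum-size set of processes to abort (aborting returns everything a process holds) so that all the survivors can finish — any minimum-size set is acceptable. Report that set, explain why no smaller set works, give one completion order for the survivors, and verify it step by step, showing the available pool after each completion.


Minimum abort set: proc-C.
Key observation: the deadlocked proc-H becomes finishable only because proc-C released (1, 1); it completes at step 3 below.
Minimality: the empty abort set fails — the state is deadlocked as it stands.
Survivors finish in the order: proc-E, proc-A, proc-H, proc-G, proc-F. Check, step by step (pool after the aborts first):
  pool = (2, 1)
  proc-E needs (2, 1) <= (2, 1) -> finishes; pool += (1, 0) = (3, 1)
  proc-A needs (0, 0) <= (3, 1) -> finishes; pool += (3, 1) = (6, 2)
  proc-H needs (2, 2) <= (6, 2) -> finishes; pool += (1, 1) = (7, 3)
  proc-G needs (1, 3) <= (7, 3) -> finishes; pool += (2, 0) = (9, 3)
  proc-F needs (6, 0) <= (9, 3) -> finishes; pool += (1, 2) = (10, 5)


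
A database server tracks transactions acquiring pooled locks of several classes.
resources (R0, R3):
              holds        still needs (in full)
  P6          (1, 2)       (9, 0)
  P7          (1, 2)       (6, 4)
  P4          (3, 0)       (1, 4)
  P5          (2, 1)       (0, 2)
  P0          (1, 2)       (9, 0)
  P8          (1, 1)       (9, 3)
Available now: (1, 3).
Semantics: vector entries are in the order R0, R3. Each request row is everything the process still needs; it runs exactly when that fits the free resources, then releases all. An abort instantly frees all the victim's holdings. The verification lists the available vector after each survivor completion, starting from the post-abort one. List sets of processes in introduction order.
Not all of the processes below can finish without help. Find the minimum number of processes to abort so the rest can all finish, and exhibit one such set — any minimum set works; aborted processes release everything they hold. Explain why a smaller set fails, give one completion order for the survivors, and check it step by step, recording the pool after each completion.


The answer: abort P6 and P0.
Key observation: P8 was stuck for good until P6 and P0 gave back (2, 4); in the order shown it finishes at step 4.
No one abort is enough; case by case: P6 alone leaves P0 blocked (short on R0); P7 alone leaves P6 blocked (short on R0); P4 alone leaves P6 blocked (short on R0); P5 alone leaves P6 blocked (short on R0); P0 alone leaves P6 blocked (short on R0); P8 alone leaves P6 blocked (short on R0).
Survivors finish in the order: P5, P4, P7, P8. Walking it through (pool after the aborts first):
  pool = (3, 7)
  run P5 (needs (0, 2), free (3, 7)); after release of (2, 1) the pool is (5, 8)
  run P4 (needs (1, 4), free (5, 8)); after release of (3, 0) the pool is (8, 8)
  run P7 (needs (6, 4), free (8, 8)); after release of (1, 2) the pool is (9, 10)
  run P8 (needs (9, 3), free (9, 10)); after release of (1, 1) the pool is (10, 11)


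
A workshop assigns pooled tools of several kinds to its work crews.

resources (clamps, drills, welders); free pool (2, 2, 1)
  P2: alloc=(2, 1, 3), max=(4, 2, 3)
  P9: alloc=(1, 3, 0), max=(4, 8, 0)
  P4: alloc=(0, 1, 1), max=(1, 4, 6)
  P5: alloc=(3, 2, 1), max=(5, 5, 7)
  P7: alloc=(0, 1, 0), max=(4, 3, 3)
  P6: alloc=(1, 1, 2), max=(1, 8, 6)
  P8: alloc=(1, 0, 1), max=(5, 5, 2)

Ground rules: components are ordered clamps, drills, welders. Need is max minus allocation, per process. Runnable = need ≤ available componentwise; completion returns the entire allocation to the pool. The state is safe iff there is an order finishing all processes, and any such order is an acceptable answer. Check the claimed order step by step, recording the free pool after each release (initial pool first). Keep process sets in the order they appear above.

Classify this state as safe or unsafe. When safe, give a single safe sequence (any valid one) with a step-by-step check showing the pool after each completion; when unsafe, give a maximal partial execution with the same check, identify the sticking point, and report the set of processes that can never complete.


UNSAFE — no complete ordering exists.
Key observation: after P2, P7 the pool peaks at (4, 4, 4), and each blocked process is short somewhere: P9 on drills; P4 on welders; P5 on welders; P6 on drills; P8 on drills.
A maximal execution: P2, P7 — then nothing else fits. Walking it through:
  pool = (2, 2, 1)
  P2: need (2, 1, 0) fits (2, 2, 1); releases (2, 1, 3), pool now (4, 3, 4)
  P7: need (4, 2, 3) fits (4, 3, 4); releases (0, 1, 0), pool now (4, 4, 4)
  P9 cannot run: need (3, 5, 0) vs free (4, 4, 4) (insufficient drills)
  P4 cannot run: need (1, 3, 5) vs free (4, 4, 4) (insufficient welders)
  P5 cannot run: need (2, 3, 6) vs free (4, 4, 4) (insufficient welders)
  P6 cannot run: need (0, 7, 4) vs free (4, 4, 4) (insufficient drills)
  P8 cannot run: need (4, 5, 1) vs free (4, 4, 4) (insufficient drills)
Never able to finish: P9, P4, P5, P6 and P8.


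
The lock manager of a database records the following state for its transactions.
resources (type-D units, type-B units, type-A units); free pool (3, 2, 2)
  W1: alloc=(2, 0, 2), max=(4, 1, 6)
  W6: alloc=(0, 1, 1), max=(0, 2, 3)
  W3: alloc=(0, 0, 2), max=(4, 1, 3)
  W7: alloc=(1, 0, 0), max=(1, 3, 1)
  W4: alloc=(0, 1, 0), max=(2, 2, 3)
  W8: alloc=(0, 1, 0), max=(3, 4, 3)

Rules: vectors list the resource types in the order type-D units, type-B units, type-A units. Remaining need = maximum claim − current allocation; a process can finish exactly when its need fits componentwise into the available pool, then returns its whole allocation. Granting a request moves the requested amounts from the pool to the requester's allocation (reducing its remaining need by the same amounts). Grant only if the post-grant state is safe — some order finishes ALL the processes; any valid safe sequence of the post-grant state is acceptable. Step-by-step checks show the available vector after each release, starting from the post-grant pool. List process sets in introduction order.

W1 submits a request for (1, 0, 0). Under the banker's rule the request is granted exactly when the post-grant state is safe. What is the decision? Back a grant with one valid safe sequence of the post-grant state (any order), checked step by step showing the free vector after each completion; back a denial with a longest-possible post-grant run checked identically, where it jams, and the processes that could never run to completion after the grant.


DENY. Granting would leave the state unsafe.
Key observation: after W6, W7, W8, W4 the pool peaks at (3, 5, 3), and each blocked process is short somewhere: W1 on type-A units; W3 on type-D units.
Pretend the grant happened; the run W6, W7, W8, W4 goes as far as possible. Verifying each step:
  pool = (2, 2, 2)
  W6: need (0, 1, 2) fits (2, 2, 2); releases (0, 1, 1), pool now (2, 3, 3)
  W7: need (0, 3, 1) fits (2, 3, 3); releases (1, 0, 0), pool now (3, 3, 3)
  W8: need (3, 3, 3) fits (3, 3, 3); releases (0, 1, 0), pool now (3, 4, 3)
  W4: need (2, 1, 3) fits (3, 4, 3); releases (0, 1, 0), pool now (3, 5, 3)
  W1 cannot run: need (1, 1, 4) vs free (3, 5, 3) (insufficient type-A units)
  W3 cannot run: need (4, 1, 1) vs free (3, 5, 3) (insufficient type-D units)
Post-grant, the permanently blocked set is W1 and W3.


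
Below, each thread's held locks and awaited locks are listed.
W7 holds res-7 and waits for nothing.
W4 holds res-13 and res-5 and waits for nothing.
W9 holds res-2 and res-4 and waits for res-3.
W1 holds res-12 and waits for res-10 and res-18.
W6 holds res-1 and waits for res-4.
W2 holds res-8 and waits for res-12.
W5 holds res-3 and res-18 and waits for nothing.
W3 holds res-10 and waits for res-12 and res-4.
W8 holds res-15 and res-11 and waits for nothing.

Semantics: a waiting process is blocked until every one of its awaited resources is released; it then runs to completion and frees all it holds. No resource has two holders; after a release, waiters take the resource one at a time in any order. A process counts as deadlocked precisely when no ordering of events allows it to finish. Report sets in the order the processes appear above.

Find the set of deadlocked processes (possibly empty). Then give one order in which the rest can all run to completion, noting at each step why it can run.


Deadlocked: W1, W2 and W3.
Key observation: the waits loop around W1 -> W3 -> W1 with no way out; W2 waits into the deadlock from upstream.
One completion order for the rest: W5, W7, W8, W9, W4, W6.
Check, step by step:
  W5: no waits; runs immediately, freeing res-3 and res-18
  W7: no waits; runs immediately, freeing res-7
  W8: no waits; runs immediately, freeing res-15 and res-11
  W9 waits on res-3 — all released -> runs and releases res-2 and res-4
  W4: no waits; runs immediately, freeing res-13 and res-5
  W6 waits on res-4 — all released -> runs and releases res-1


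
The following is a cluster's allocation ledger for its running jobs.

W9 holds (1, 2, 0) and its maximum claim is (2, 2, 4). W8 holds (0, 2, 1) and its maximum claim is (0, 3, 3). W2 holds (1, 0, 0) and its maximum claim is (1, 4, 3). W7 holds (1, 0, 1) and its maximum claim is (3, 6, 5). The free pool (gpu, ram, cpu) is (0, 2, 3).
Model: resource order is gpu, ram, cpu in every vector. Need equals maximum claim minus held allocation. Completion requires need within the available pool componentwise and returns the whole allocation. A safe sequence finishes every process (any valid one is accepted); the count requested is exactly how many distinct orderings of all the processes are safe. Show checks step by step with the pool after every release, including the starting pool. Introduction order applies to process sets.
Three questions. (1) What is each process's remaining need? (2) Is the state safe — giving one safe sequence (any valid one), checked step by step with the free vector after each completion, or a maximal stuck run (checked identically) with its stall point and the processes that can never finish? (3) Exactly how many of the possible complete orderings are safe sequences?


(1) Need matrix, components ordered gpu, ram, cpu:
  W9: (1, 0, 4)
  W8: (0, 1, 2)
  W2: (0, 4, 3)
  W7: (2, 6, 4)
(2) SAFE. One safe sequence: W8, W2, W9, W7.
Key observation: W2 is the earliest step where a requested resource binds exactly: need (0, 4, 3), pool (0, 4, 4) at its turn.
Step-by-step check:
  pool = (0, 2, 3)
  run W8 (needs (0, 1, 2), free (0, 2, 3)); after release of (0, 2, 1) the pool is (0, 4, 4)
  run W2 (needs (0, 4, 3), free (0, 4, 4)); after release of (1, 0, 0) the pool is (1, 4, 4)
  run W9 (needs (1, 0, 4), free (1, 4, 4)); after release of (1, 2, 0) the pool is (2, 6, 4)
  run W7 (needs (2, 6, 4), free (2, 6, 4)); after release of (1, 0, 1) the pool is (3, 6, 5)
(3) Exactly 1 of the possible complete orderings is a safe sequence.


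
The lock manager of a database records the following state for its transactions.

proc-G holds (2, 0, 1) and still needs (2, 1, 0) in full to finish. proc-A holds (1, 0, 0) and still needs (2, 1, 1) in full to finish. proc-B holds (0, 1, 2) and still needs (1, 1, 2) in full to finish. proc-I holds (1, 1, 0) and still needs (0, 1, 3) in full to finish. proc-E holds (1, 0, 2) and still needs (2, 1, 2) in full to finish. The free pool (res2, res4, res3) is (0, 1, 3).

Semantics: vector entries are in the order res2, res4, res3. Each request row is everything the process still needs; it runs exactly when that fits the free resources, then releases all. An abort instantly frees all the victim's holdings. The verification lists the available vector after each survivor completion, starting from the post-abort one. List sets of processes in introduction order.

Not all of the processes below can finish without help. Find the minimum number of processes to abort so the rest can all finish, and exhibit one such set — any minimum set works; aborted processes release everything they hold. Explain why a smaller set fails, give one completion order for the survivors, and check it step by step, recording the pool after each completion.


Abort proc-E.
Key observation: no ordering could ever have run proc-G before the abort of proc-E; with (1, 0, 2) back in the pool it fits at step 3.
No smaller set exists: with zero aborts the deadlock remains.
One survivor order: proc-B, proc-I, proc-G, proc-A. Walking it through (post-abort pool first):
  pool = (1, 1, 5)
  proc-B: need (1, 1, 2) fits (1, 1, 5); releases (0, 1, 2), pool now (1, 2, 7)
  proc-I: need (0, 1, 3) fits (1, 2, 7); releases (1, 1, 0), pool now (2, 3, 7)
  proc-G: need (2, 1, 0) fits (2, 3, 7); releases (2, 0, 1), pool now (4, 3, 8)
  proc-A: need (2, 1, 1) fits (4, 3, 8); releases (1, 0, 0), pool now (5, 3, 8)


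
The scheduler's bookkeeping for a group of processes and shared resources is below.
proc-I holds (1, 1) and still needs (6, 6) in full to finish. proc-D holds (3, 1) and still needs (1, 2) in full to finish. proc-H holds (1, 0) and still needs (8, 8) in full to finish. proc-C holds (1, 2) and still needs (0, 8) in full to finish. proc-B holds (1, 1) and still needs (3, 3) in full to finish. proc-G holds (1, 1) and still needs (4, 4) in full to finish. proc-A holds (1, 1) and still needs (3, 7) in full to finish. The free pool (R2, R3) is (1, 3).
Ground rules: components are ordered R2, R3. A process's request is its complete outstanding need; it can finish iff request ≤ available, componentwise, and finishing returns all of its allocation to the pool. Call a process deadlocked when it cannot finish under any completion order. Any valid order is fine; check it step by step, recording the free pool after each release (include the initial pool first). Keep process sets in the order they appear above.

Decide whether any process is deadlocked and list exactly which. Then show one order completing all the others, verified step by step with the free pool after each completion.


Nothing here is deadlocked.
Key observation: starting with proc-D, each completion frees enough for the next — no one is permanently blocked.
The rest can finish in the order proc-D, proc-B, proc-G, proc-I, proc-A, proc-C, proc-H. Check, step by step:
  pool = (1, 3)
  proc-D needs (1, 2) <= (1, 3) -> finishes; pool += (3, 1) = (4, 4)
  proc-B needs (3, 3) <= (4, 4) -> finishes; pool += (1, 1) = (5, 5)
  proc-G needs (4, 4) <= (5, 5) -> finishes; pool += (1, 1) = (6, 6)
  proc-I needs (6, 6) <= (6, 6) -> finishes; pool += (1, 1) = (7, 7)
  proc-A needs (3, 7) <= (7, 7) -> finishes; pool += (1, 1) = (8, 8)
  proc-C needs (0, 8) <= (8, 8) -> finishes; pool += (1, 2) = (9, 10)
  proc-H needs (8, 8) <= (9, 10) -> finishes; pool += (1, 0) = (10, 10)


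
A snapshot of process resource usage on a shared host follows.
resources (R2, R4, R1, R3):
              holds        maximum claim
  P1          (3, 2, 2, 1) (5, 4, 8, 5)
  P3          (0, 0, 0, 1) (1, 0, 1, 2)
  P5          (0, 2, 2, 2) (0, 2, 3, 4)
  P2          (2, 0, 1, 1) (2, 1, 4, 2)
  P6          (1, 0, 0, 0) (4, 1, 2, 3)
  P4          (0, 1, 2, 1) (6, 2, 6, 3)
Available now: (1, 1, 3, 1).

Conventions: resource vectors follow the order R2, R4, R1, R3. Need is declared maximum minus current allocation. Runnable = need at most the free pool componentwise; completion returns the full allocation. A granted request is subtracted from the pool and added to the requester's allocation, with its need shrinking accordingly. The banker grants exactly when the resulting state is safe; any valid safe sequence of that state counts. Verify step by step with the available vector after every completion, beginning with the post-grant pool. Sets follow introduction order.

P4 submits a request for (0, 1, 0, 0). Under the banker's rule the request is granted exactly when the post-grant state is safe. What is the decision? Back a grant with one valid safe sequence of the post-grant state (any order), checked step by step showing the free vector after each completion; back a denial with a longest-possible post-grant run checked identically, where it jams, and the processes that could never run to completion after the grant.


GRANT. The post-grant state is safe; one safe sequence: P3, P5, P2, P1, P4, P6.
Key observation: the transfer keeps a workable pool ((1, 0, 3, 1)); P3 starts the safe sequence.
Check on the post-grant state, step by step:
  pool = (1, 0, 3, 1)
  P3: need (1, 0, 1, 1) fits (1, 0, 3, 1); releases (0, 0, 0, 1), pool now (1, 0, 3, 2)
  P5: need (0, 0, 1, 2) fits (1, 0, 3, 2); releases (0, 2, 2, 2), pool now (1, 2, 5, 4)
  P2: need (0, 1, 3, 1) fits (1, 2, 5, 4); releases (2, 0, 1, 1), pool now (3, 2, 6, 5)
  P1: need (2, 2, 6, 4) fits (3, 2, 6, 5); releases (3, 2, 2, 1), pool now (6, 4, 8, 6)
  P4: need (6, 0, 4, 2) fits (6, 4, 8, 6); releases (0, 2, 2, 1), pool now (6, 6, 10, 7)
  P6: need (3, 1, 2, 3) fits (6, 6, 10, 7); releases (1, 0, 0, 0), pool now (7, 6, 10, 7)


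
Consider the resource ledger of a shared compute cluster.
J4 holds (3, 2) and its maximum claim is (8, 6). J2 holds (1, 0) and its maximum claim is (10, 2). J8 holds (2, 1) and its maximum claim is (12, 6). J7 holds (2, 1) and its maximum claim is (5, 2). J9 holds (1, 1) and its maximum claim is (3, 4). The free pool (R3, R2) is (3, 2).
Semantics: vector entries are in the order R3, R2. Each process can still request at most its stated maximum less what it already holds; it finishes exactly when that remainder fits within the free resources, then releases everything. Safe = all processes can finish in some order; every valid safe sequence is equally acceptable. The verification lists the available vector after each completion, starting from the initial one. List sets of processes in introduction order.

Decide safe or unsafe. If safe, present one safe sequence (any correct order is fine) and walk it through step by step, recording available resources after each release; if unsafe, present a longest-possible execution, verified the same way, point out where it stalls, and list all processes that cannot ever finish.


SAFE, for example via the order J7, J9, J4, J2, J8.
Key observation: the order's first zero-slack moment is J7 ((3, 1) needed, (3, 2) free — a requested resource with nothing to spare).
Walking it through:
  pool = (3, 2)
  run J7 (needs (3, 1), free (3, 2)); after release of (2, 1) the pool is (5, 3)
  run J9 (needs (2, 3), free (5, 3)); after release of (1, 1) the pool is (6, 4)
  run J4 (needs (5, 4), free (6, 4)); after release of (3, 2) the pool is (9, 6)
  run J2 (needs (9, 2), free (9, 6)); after release of (1, 0) the pool is (10, 6)
  run J8 (needs (10, 5), free (10, 6)); after release of (2, 1) the pool is (12, 7)


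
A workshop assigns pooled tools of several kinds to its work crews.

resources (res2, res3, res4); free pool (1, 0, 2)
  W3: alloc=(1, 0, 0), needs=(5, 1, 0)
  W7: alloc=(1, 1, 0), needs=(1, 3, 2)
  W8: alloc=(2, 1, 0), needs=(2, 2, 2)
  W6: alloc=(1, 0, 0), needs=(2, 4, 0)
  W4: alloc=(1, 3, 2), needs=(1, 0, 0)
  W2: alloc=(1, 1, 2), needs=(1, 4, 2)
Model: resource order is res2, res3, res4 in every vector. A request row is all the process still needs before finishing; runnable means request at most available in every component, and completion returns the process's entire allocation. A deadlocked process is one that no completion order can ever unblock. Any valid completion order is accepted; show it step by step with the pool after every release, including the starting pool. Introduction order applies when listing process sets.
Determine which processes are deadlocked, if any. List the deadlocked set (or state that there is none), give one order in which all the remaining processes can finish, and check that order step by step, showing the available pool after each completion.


Nothing here is deadlocked.
Key observation: there is always a runnable process — W4 first — so the state unwinds completely.
The rest can finish in the order W4, W8, W7, W3, W6, W2. Step-by-step check:
  pool = (1, 0, 2)
  W4: need (1, 0, 0) fits (1, 0, 2); releases (1, 3, 2), pool now (2, 3, 4)
  W8: need (2, 2, 2) fits (2, 3, 4); releases (2, 1, 0), pool now (4, 4, 4)
  W7: need (1, 3, 2) fits (4, 4, 4); releases (1, 1, 0), pool now (5, 5, 4)
  W3: need (5, 1, 0) fits (5, 5, 4); releases (1, 0, 0), pool now (6, 5, 4)
  W6: need (2, 4, 0) fits (6, 5, 4); releases (1, 0, 0), pool now (7, 5, 4)
  W2: need (1, 4, 2) fits (7, 5, 4); releases (1, 1, 2), pool now (8, 6, 6)


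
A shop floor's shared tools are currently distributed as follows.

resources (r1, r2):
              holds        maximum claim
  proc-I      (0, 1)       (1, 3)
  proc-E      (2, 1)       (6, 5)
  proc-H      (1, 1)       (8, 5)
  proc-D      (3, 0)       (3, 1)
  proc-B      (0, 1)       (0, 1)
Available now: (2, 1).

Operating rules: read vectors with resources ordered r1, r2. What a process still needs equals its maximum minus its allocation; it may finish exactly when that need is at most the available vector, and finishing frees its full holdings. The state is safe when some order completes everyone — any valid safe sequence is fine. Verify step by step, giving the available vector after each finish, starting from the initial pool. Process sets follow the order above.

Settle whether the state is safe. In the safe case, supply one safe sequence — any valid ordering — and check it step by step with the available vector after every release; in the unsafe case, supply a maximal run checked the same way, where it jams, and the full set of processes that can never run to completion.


The state is UNSAFE.
Key observation: the wall is r2: completing proc-D, proc-B, proc-I brings the pool only to (5, 3), and all the rest need more.
Going as far as possible: proc-D, proc-B, proc-I; after that, nothing fits. Step-by-step check:
  pool = (2, 1)
  run proc-D (needs (0, 1), free (2, 1)); after release of (3, 0) the pool is (5, 1)
  run proc-B (needs (0, 0), free (5, 1)); after release of (0, 1) the pool is (5, 2)
  run proc-I (needs (1, 2), free (5, 2)); after release of (0, 1) the pool is (5, 3)
  proc-E still needs (4, 4) but only (5, 3) is free — short on r2
  proc-H still needs (7, 4) but only (5, 3) is free — short on r1 and r2
Processes that can never finish: proc-E and proc-H.


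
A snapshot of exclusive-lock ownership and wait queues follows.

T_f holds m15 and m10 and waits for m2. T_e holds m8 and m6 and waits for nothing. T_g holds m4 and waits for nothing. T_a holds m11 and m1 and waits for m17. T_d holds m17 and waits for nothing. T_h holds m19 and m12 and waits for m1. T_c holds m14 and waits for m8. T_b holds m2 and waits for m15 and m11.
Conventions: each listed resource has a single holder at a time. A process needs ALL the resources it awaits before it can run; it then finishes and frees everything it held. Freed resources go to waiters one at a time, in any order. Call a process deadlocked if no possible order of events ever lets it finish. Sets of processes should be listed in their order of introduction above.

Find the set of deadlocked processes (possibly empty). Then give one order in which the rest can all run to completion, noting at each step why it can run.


Deadlocked set: T_f and T_b.
Key observation: the knot is the closed ring of waits T_f -> T_b -> T_f; no other process is dragged down with it.
One completion order for the rest: T_d, T_a, T_h, T_e, T_c, T_g.
Walking it through:
  run T_d (it waits on nothing); releases m17
  T_a waits on m17 — all released -> runs and releases m11 and m1
  T_h waits on m1 — all released -> runs and releases m19 and m12
  run T_e (it waits on nothing); releases m8 and m6
  T_c waits on m8 — all released -> runs and releases m14
  run T_g (it waits on nothing); releases m4


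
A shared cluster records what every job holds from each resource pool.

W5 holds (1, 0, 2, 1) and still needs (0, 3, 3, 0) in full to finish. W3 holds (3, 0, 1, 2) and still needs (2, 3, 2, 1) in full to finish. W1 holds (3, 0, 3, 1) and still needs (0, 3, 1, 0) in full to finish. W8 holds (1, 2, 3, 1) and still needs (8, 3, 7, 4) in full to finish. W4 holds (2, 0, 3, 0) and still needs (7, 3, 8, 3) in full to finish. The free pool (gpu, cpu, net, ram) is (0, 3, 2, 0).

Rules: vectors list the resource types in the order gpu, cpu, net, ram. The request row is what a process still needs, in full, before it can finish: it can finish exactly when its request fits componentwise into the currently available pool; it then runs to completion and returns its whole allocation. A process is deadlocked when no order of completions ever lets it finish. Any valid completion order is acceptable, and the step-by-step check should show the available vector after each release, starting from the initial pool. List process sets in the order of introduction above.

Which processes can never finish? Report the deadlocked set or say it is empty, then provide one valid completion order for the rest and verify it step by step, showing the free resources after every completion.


No process is deadlocked.
Key observation: W1 can run right away; the returned allocation unlocks the remaining processes in turn.
A valid finishing order for the others: W1, W3, W5, W4, W8. Check, step by step:
  pool = (0, 3, 2, 0)
  W1: need (0, 3, 1, 0) fits (0, 3, 2, 0); releases (3, 0, 3, 1), pool now (3, 3, 5, 1)
  W3: need (2, 3, 2, 1) fits (3, 3, 5, 1); releases (3, 0, 1, 2), pool now (6, 3, 6, 3)
  W5: need (0, 3, 3, 0) fits (6, 3, 6, 3); releases (1, 0, 2, 1), pool now (7, 3, 8, 4)
  W4: need (7, 3, 8, 3) fits (7, 3, 8, 4); releases (2, 0, 3, 0), pool now (9, 3, 11, 4)
  W8: need (8, 3, 7, 4) fits (9, 3, 11, 4); releases (1, 2, 3, 1), pool now (10, 5, 14, 5)


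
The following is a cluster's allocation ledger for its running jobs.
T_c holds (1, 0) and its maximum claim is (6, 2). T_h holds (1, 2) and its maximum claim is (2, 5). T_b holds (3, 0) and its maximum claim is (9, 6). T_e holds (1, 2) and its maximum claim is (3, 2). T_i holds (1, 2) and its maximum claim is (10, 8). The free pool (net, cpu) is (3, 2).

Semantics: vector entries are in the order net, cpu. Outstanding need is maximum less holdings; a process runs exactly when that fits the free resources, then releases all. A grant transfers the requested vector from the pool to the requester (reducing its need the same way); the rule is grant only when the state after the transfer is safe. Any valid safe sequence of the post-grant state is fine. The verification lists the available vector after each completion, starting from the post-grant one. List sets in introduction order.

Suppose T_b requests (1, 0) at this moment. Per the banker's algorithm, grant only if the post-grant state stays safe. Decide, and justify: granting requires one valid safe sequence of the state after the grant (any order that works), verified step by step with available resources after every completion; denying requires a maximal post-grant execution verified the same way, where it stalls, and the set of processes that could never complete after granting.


DENY: after the grant no complete ordering would exist.
Key observation: no order helps: past T_e, T_h, the free pool tops out at (4, 6), below what each blocked process needs in net.
After a pretend grant, a maximal execution: T_e, T_h — then nothing else fits. Step-by-step check:
  pool = (2, 2)
  T_e needs (2, 0) <= (2, 2) -> finishes; pool += (1, 2) = (3, 4)
  T_h needs (1, 3) <= (3, 4) -> finishes; pool += (1, 2) = (4, 6)
  T_c still needs (5, 2) but only (4, 6) is free — short on net
  T_b still needs (5, 6) but only (4, 6) is free — short on net
  T_i still needs (9, 6) but only (4, 6) is free — short on net
Had the request been granted, T_c, T_b and T_i could never finish.


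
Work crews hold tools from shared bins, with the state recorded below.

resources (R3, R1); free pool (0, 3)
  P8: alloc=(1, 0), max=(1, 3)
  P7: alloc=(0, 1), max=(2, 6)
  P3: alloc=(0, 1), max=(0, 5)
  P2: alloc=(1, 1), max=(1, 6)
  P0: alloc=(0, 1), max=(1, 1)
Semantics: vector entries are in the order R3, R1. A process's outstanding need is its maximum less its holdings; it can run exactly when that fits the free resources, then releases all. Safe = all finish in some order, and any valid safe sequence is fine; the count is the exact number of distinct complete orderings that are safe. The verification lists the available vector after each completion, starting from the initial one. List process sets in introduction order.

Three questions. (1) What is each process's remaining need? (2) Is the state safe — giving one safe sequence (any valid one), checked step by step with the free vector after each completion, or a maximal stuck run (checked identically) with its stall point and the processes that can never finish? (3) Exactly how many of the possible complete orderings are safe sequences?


(1) Remaining need (order R3, R1):
  P8: (0, 3)
  P7: (2, 5)
  P3: (0, 4)
  P2: (0, 5)
  P0: (1, 0)
(2) SAFE. One safe sequence: P8, P0, P3, P2, P7.
Key observation: P8 is the earliest step where a requested resource binds exactly: need (0, 3), pool (0, 3) at its turn.
Walking it through:
  pool = (0, 3)
  P8: need (0, 3) fits (0, 3); releases (1, 0), pool now (1, 3)
  P0: need (1, 0) fits (1, 3); releases (0, 1), pool now (1, 4)
  P3: need (0, 4) fits (1, 4); releases (0, 1), pool now (1, 5)
  P2: need (0, 5) fits (1, 5); releases (1, 1), pool now (2, 6)
  P7: need (2, 5) fits (2, 6); releases (0, 1), pool now (2, 7)
(3) The exact count: 1 of the possible complete orderings is a safe sequence.


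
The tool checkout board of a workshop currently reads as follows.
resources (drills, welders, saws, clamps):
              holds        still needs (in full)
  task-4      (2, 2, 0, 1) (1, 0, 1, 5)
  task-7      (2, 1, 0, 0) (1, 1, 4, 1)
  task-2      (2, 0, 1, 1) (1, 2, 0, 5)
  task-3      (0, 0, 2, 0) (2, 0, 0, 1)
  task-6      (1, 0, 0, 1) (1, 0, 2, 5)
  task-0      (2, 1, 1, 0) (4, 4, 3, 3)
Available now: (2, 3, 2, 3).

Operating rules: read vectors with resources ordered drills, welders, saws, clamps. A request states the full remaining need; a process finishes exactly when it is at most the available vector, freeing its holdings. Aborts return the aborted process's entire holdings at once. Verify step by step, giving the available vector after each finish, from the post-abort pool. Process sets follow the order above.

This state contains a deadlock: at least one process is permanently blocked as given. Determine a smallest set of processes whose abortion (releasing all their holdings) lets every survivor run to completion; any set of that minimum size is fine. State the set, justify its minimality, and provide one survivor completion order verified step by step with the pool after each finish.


Abort task-2 and task-6.
Key observation: task-4 was stuck for good until task-2 and task-6 gave back (3, 0, 1, 2); in the order shown it finishes at step 3.
No one abort is enough; case by case: task-4 alone leaves task-2 blocked (short on clamps); task-7 alone leaves task-4 blocked (short on clamps); task-2 alone leaves task-4 blocked (short on clamps); task-3 alone leaves task-4 blocked (short on clamps); task-6 alone leaves task-4 blocked (short on clamps); task-0 alone leaves task-4 blocked (short on clamps).
The survivors complete as task-3, task-7, task-4, task-0. Verifying each step (starting from the post-abort pool):
  pool = (5, 3, 3, 5)
  run task-3 (needs (2, 0, 0, 1), free (5, 3, 3, 5)); after release of (0, 0, 2, 0) the pool is (5, 3, 5, 5)
  run task-7 (needs (1, 1, 4, 1), free (5, 3, 5, 5)); after release of (2, 1, 0, 0) the pool is (7, 4, 5, 5)
  run task-4 (needs (1, 0, 1, 5), free (7, 4, 5, 5)); after release of (2, 2, 0, 1) the pool is (9, 6, 5, 6)
  run task-0 (needs (4, 4, 3, 3), free (9, 6, 5, 6)); after release of (2, 1, 1, 0) the pool is (11, 7, 6, 6)


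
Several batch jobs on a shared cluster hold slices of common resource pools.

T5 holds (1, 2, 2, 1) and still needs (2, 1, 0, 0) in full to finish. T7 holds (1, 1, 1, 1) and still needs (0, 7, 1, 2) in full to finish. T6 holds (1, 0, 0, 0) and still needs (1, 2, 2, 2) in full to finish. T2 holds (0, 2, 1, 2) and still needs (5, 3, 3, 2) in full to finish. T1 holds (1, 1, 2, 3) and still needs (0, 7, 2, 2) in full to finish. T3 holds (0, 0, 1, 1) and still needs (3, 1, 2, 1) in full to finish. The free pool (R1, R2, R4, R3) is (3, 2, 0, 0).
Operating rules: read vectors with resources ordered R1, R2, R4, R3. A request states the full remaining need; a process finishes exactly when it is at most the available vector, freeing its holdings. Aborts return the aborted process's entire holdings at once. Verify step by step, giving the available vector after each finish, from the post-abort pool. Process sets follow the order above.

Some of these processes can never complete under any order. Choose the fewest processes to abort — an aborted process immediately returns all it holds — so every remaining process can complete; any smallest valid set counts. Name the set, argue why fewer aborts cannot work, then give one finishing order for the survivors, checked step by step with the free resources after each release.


The answer: abort T1.
Key observation: the returned (1, 1, 2, 3) from T1 is what brings T7 — unrunnable before, under any order — into play at step 3.
Why nothing smaller works: aborting no one leaves the state deadlocked as given.
The survivors complete as T5, T2, T7, T3, T6. Step-by-step check (starting from the post-abort pool):
  pool = (4, 3, 2, 3)
  T5 needs (2, 1, 0, 0) <= (4, 3, 2, 3) -> finishes; pool += (1, 2, 2, 1) = (5, 5, 4, 4)
  T2 needs (5, 3, 3, 2) <= (5, 5, 4, 4) -> finishes; pool += (0, 2, 1, 2) = (5, 7, 5, 6)
  T7 needs (0, 7, 1, 2) <= (5, 7, 5, 6) -> finishes; pool += (1, 1, 1, 1) = (6, 8, 6, 7)
  T3 needs (3, 1, 2, 1) <= (6, 8, 6, 7) -> finishes; pool += (0, 0, 1, 1) = (6, 8, 7, 8)
  T6 needs (1, 2, 2, 2) <= (6, 8, 7, 8) -> finishes; pool += (1, 0, 0, 0) = (7, 8, 7, 8)


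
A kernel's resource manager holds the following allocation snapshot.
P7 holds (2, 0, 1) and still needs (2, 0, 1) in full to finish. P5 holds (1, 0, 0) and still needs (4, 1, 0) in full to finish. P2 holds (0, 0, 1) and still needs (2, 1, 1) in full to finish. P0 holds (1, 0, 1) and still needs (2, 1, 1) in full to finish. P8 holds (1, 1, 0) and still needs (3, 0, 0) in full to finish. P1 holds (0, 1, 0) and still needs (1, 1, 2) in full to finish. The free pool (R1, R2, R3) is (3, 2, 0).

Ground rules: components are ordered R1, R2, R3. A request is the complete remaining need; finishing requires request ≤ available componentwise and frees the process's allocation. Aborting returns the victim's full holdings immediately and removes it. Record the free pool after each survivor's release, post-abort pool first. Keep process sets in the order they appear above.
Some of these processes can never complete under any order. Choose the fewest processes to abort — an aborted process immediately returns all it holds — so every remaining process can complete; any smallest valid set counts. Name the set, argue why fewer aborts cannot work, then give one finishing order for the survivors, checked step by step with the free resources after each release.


Minimum abort set: P7.
Key observation: P2 was stuck for good until P7 gave back (2, 0, 1); in the order shown it finishes at step 2.
Minimality: the empty abort set fails — the state is deadlocked as it stands.
One survivor order: P8, P2, P1, P0, P5. Check, step by step (post-abort pool first):
  pool = (5, 2, 1)
  run P8 (needs (3, 0, 0), free (5, 2, 1)); after release of (1, 1, 0) the pool is (6, 3, 1)
  run P2 (needs (2, 1, 1), free (6, 3, 1)); after release of (0, 0, 1) the pool is (6, 3, 2)
  run P1 (needs (1, 1, 2), free (6, 3, 2)); after release of (0, 1, 0) the pool is (6, 4, 2)
  run P0 (needs (2, 1, 1), free (6, 4, 2)); after release of (1, 0, 1) the pool is (7, 4, 3)
  run P5 (needs (4, 1, 0), free (7, 4, 3)); after release of (1, 0, 0) the pool is (8, 4, 3)
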